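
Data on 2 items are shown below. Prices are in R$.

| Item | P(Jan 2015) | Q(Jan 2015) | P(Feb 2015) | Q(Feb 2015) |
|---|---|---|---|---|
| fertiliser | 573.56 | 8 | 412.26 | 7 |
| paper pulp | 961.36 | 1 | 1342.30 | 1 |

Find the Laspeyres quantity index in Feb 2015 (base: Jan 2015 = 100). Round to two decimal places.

89.67

Laspeyres quantity index uses base-period prices as weights.
ΣP(Jan 2015)·Q(Feb 2015) = 573.56×7 + 961.36×1 = 4014.92 + 961.36 = 4976.28
ΣP(Jan 2015)·Q(Jan 2015) = 573.56×8 + 961.36×1 = 4588.48 + 961.36 = 5549.84
Index = 4976.28 / 5549.84 × 100 = 89.6653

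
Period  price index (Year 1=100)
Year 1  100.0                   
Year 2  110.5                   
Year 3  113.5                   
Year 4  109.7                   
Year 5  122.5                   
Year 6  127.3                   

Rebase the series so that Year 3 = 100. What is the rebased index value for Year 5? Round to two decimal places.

Rebased(Year 5) = 122.5 / 113.5 × 100 = 107.9295

107.93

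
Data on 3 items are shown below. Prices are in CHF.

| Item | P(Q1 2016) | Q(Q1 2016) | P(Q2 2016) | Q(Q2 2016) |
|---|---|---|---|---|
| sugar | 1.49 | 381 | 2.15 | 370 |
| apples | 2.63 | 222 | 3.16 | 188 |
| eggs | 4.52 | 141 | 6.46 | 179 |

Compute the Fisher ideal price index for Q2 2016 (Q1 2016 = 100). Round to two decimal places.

136.59

Laspeyres component (base-period weights):
ΣP(Q2 2016)Q(Q1 2016) = 2.15×381 + 3.16×222 + 6.46×141 = 819.15 + 701.52 + 910.86 = 2431.53
ΣP(Q1 2016)Q(Q1 2016) = 1.49×381 + 2.63×222 + 4.52×141 = 567.69 + 583.86 + 637.32 = 1788.87
L = 2431.53 / 1788.87 × 100 = 135.9255
Paasche component (current-period weights):
ΣP(Q2 2016)Q(Q2 2016) = 2.15×370 + 3.16×188 + 6.46×179 = 795.5 + 594.08 + 1156.34 = 2545.92
ΣP(Q1 2016)Q(Q2 2016) = 1.49×370 + 2.63×188 + 4.52×179 = 551.3 + 494.44 + 809.08 = 1854.82
P = 2545.92 / 1854.82 × 100 = 137.2597
Fisher = √(L × P) = √(135.9255 × 137.2597) = 136.5909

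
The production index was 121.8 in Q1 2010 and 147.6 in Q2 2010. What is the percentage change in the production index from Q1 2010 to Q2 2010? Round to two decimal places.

21.18%

Change = (147.6 − 121.8) / 121.8 × 100
       = 25.8 / 121.8 × 100 = 21.1823%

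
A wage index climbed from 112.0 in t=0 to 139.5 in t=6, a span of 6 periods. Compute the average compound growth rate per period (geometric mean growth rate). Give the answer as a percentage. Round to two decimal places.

Growth factor = (139.5/112.0)^(1/6) = (1.245536)^(1/6) = 1.037272
Growth rate = 1.037272 − 1 = 0.037272 = 3.7272%

3.73%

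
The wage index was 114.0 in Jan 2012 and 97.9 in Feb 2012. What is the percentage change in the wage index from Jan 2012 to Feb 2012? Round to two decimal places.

Change = (97.9 − 114.0) / 114.0 × 100
       = -16.1 / 114.0 × 100 = -14.1228%

-14.12%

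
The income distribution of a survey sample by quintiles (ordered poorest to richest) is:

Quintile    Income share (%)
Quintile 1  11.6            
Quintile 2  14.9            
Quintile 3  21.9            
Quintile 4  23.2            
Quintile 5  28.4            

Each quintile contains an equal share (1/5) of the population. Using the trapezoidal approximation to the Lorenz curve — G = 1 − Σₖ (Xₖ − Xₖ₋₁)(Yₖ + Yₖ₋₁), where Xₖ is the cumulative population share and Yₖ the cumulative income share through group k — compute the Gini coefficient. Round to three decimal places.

Cumulative income shares Yₖ: 0.1160, 0.2650, 0.4840, 0.7160, 1.0000
Σ (Xₖ−Xₖ₋₁)(Yₖ+Yₖ₋₁) = (1/5)(0.1160+0.0000) + (1/5)(0.2650+0.1160) + (1/5)(0.4840+0.2650) + (1/5)(0.7160+0.4840) + (1/5)(1.0000+0.7160)
  = 0.0232 + 0.0762 + 0.1498 + 0.2400 + 0.3432 = 0.8324
G = 1 − 0.8324 = 0.1676

0.168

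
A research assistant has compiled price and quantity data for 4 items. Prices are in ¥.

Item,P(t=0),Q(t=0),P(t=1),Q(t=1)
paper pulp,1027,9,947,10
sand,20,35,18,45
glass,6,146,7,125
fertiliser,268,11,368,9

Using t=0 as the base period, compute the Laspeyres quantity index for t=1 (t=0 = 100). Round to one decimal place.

104.1

Laspeyres quantity index uses base-period prices as weights.
ΣP(t=0)·Q(t=1) = 1027×10 + 20×45 + 6×125 + 268×9 = 10270 + 900 + 750 + 2412 = 14332
ΣP(t=0)·Q(t=0) = 1027×9 + 20×35 + 6×146 + 268×11 = 9243 + 700 + 876 + 2948 = 13767
Index = 14332 / 13767 × 100 = 104.1040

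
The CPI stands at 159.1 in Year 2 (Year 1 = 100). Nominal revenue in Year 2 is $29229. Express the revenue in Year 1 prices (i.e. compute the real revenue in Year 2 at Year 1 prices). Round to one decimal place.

Real = Nominal ÷ (Index/100) = 29229 ÷ (159.1/100)
     = 29229 ÷ 1.591 = 18371.4645

18371.5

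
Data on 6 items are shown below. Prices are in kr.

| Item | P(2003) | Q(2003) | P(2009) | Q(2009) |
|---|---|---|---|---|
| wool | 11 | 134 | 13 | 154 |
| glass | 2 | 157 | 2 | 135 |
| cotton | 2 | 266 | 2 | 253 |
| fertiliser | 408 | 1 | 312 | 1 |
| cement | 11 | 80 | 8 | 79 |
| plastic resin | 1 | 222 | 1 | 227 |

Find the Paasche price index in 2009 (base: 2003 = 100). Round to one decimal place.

Paasche price index uses current-period quantities as weights.
ΣP(2009)·Q(2009) = 13×154 + 2×135 + 2×253 + 312×1 + 8×79 + 1×227 = 2002 + 270 + 506 + 312 + 632 + 227 = 3949
ΣP(2003)·Q(2009) = 11×154 + 2×135 + 2×253 + 408×1 + 11×79 + 1×227 = 1694 + 270 + 506 + 408 + 869 + 227 = 3974
Index = 3949 / 3974 × 100 = 99.3709

99.4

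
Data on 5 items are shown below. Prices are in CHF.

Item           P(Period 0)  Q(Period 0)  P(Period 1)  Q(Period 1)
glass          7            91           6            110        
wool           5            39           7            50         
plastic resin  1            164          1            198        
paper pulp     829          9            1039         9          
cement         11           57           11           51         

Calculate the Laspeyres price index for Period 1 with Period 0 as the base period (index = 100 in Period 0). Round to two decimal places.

Laspeyres price index uses base-period quantities as weights.
ΣP(Period 1)·Q(Period 0) = 6×91 + 7×39 + 1×164 + 1039×9 + 11×57 = 546 + 273 + 164 + 9351 + 627 = 10961
ΣP(Period 0)·Q(Period 0) = 7×91 + 5×39 + 1×164 + 829×9 + 11×57 = 637 + 195 + 164 + 7461 + 627 = 9084
Index = 10961 / 9084 × 100 = 120.6627

120.66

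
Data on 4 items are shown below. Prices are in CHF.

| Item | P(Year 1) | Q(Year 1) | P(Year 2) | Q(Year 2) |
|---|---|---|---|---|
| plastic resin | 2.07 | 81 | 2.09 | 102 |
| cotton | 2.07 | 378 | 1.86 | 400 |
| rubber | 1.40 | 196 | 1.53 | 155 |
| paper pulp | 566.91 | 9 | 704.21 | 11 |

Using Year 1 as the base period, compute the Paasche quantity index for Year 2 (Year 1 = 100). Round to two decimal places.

Paasche quantity index uses current-period prices as weights.
ΣP(Year 2)·Q(Year 2) = 2.09×102 + 1.86×400 + 1.53×155 + 704.21×11 = 213.18 + 744 + 237.15 + 7746.31 = 8940.64
ΣP(Year 2)·Q(Year 1) = 2.09×81 + 1.86×378 + 1.53×196 + 704.21×9 = 169.29 + 703.08 + 299.88 + 6337.89 = 7510.14
Index = 8940.64 / 7510.14 × 100 = 119.0476

119.05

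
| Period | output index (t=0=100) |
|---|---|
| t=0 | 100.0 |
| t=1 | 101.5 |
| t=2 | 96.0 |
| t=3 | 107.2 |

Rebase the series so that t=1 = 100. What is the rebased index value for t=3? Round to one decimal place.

Rebased(t=3) = 107.2 / 101.5 × 100 = 105.6158

105.6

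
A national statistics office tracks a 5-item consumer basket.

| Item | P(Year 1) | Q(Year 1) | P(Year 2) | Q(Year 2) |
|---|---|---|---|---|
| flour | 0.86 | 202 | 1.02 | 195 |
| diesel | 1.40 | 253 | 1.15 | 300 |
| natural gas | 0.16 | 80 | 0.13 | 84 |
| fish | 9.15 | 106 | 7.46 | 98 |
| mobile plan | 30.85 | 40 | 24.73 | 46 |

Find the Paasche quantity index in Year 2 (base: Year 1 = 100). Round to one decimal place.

Paasche quantity index uses current-period prices as weights.
ΣP(Year 2)·Q(Year 2) = 1.02×195 + 1.15×300 + 0.13×84 + 7.46×98 + 24.73×46 = 198.9 + 345 + 10.92 + 731.08 + 1137.58 = 2423.48
ΣP(Year 2)·Q(Year 1) = 1.02×202 + 1.15×253 + 0.13×80 + 7.46×106 + 24.73×40 = 206.04 + 290.95 + 10.4 + 790.76 + 989.2 = 2287.35
Index = 2423.48 / 2287.35 × 100 = 105.9514

106.0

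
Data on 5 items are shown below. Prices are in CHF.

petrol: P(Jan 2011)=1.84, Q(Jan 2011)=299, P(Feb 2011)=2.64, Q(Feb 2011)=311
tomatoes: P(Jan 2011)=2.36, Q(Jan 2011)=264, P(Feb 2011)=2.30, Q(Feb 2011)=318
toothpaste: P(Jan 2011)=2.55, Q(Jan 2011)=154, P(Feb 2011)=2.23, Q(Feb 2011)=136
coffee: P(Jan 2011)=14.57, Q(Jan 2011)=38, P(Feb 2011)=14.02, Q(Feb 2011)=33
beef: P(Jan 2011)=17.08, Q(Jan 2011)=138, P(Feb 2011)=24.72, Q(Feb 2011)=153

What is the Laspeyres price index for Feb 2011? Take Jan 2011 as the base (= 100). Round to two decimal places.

126.97

Laspeyres price index uses base-period quantities as weights.
ΣP(Feb 2011)·Q(Jan 2011) = 2.64×299 + 2.30×264 + 2.23×154 + 14.02×38 + 24.72×138 = 789.36 + 607.2 + 343.42 + 532.76 + 3411.36 = 5684.1
ΣP(Jan 2011)·Q(Jan 2011) = 1.84×299 + 2.36×264 + 2.55×154 + 14.57×38 + 17.08×138 = 550.16 + 623.04 + 392.7 + 553.66 + 2357.04 = 4476.6
Index = 5684.1 / 4476.6 × 100 = 126.9736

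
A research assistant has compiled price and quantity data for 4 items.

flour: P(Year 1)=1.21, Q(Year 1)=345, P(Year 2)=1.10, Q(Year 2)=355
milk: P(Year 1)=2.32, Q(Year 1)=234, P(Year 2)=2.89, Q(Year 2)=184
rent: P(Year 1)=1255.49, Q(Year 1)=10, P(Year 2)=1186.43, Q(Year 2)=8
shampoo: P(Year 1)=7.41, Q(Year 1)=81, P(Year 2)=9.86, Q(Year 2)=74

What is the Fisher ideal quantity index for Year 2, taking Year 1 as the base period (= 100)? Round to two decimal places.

81.17

Laspeyres component (base-period weights):
ΣP(Year 1)Q(Year 2) = 1.21×355 + 2.32×184 + 1255.49×8 + 7.41×74 = 429.55 + 426.88 + 10043.92 + 548.34 = 11448.69
ΣP(Year 1)Q(Year 1) = 1.21×345 + 2.32×234 + 1255.49×10 + 7.41×81 = 417.45 + 542.88 + 12554.9 + 600.21 = 14115.44
L = 11448.69 / 14115.44 × 100 = 81.1076
Paasche component (current-period weights):
ΣP(Year 2)Q(Year 2) = 1.10×355 + 2.89×184 + 1186.43×8 + 9.86×74 = 390.5 + 531.76 + 9491.44 + 729.64 = 11143.34
ΣP(Year 2)Q(Year 1) = 1.10×345 + 2.89×234 + 1186.43×10 + 9.86×81 = 379.5 + 676.26 + 11864.3 + 798.66 = 13718.72
P = 11143.34 / 13718.72 × 100 = 81.2273
Fisher = √(L × P) = √(81.1076 × 81.2273) = 81.1674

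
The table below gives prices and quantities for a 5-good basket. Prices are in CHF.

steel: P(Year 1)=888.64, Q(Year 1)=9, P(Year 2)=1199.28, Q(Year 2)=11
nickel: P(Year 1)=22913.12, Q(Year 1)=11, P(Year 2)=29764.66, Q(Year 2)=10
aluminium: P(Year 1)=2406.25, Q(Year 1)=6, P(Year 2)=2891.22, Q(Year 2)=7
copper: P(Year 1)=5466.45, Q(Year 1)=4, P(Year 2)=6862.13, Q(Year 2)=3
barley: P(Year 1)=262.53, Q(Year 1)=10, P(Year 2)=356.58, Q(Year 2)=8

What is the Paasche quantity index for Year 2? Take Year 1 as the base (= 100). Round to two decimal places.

Paasche quantity index uses current-period prices as weights.
ΣP(Year 2)·Q(Year 2) = 1199.28×11 + 29764.66×10 + 2891.22×7 + 6862.13×3 + 356.58×8 = 13192.08 + 297646.6 + 20238.54 + 20586.39 + 2852.64 = 354516.25
ΣP(Year 2)·Q(Year 1) = 1199.28×9 + 29764.66×11 + 2891.22×6 + 6862.13×4 + 356.58×10 = 10793.52 + 327411.26 + 17347.32 + 27448.52 + 3565.8 = 386566.42
Index = 354516.25 / 386566.42 × 100 = 91.7090

91.71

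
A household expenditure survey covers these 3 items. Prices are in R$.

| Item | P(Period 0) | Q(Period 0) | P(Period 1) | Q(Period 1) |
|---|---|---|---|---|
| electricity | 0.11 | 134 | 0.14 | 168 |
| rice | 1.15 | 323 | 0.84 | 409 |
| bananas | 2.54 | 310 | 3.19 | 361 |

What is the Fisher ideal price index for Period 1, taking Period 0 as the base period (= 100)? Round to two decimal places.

Laspeyres component (base-period weights):
ΣP(Period 1)Q(Period 0) = 0.14×134 + 0.84×323 + 3.19×310 = 18.76 + 271.32 + 988.9 = 1278.98
ΣP(Period 0)Q(Period 0) = 0.11×134 + 1.15×323 + 2.54×310 = 14.74 + 371.45 + 787.4 = 1173.59
L = 1278.98 / 1173.59 × 100 = 108.9801
Paasche component (current-period weights):
ΣP(Period 1)Q(Period 1) = 0.14×168 + 0.84×409 + 3.19×361 = 23.52 + 343.56 + 1151.59 = 1518.67
ΣP(Period 0)Q(Period 1) = 0.11×168 + 1.15×409 + 2.54×361 = 18.48 + 470.35 + 916.94 = 1405.77
P = 1518.67 / 1405.77 × 100 = 108.0312
Fisher = √(L × P) = √(108.9801 × 108.0312) = 108.5046

108.50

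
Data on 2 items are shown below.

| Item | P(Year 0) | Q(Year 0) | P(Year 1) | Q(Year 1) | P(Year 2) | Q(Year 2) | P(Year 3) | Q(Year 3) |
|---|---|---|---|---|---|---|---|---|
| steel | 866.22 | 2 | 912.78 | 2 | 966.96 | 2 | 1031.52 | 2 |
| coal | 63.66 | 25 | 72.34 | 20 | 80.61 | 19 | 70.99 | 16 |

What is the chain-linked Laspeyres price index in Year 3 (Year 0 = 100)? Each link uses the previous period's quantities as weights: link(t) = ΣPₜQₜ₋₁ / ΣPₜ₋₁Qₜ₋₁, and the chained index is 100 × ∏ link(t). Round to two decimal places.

116.64

Link Year 0→Year 1:
ΣP(Year 1)Q(Year 0) = 912.78×2 + 72.34×25 = 1825.56 + 1808.5 = 3634.06
ΣP(Year 0)Q(Year 0) = 866.22×2 + 63.66×25 = 1732.44 + 1591.5 = 3323.94
link = 3634.06/3323.94 = 1.093299
Link Year 1→Year 2:
ΣP(Year 2)Q(Year 1) = 966.96×2 + 80.61×20 = 1933.92 + 1612.2 = 3546.12
ΣP(Year 1)Q(Year 1) = 912.78×2 + 72.34×20 = 1825.56 + 1446.8 = 3272.36
link = 3546.12/3272.36 = 1.083658
Link Year 2→Year 3:
ΣP(Year 3)Q(Year 2) = 1031.52×2 + 70.99×19 = 2063.04 + 1348.81 = 3411.85
ΣP(Year 2)Q(Year 2) = 966.96×2 + 80.61×19 = 1933.92 + 1531.59 = 3465.51
link = 3411.85/3465.51 = 0.984516
Chained index = 100 × 1.093299 × 1.083658 × 0.984516 = 116.6418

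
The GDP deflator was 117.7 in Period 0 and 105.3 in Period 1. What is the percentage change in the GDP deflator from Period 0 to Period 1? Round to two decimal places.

-10.54%

Change = (105.3 − 117.7) / 117.7 × 100
       = -12.4 / 117.7 × 100 = -10.5353%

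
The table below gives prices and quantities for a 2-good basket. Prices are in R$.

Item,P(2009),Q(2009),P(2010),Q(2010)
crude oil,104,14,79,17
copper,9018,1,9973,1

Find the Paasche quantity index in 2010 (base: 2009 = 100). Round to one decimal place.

Paasche quantity index uses current-period prices as weights.
ΣP(2010)·Q(2010) = 79×17 + 9973×1 = 1343 + 9973 = 11316
ΣP(2010)·Q(2009) = 79×14 + 9973×1 = 1106 + 9973 = 11079
Index = 11316 / 11079 × 100 = 102.1392

102.1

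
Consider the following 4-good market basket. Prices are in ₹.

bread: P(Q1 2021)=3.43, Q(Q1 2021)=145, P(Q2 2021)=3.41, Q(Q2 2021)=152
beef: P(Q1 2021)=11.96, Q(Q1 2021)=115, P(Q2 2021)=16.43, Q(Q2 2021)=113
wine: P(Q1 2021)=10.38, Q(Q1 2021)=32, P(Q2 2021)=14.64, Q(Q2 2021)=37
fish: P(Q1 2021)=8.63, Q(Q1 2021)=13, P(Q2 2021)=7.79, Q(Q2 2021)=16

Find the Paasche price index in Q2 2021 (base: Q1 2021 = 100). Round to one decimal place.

Paasche price index uses current-period quantities as weights.
ΣP(Q2 2021)·Q(Q2 2021) = 3.41×152 + 16.43×113 + 14.64×37 + 7.79×16 = 518.32 + 1856.59 + 541.68 + 124.64 = 3041.23
ΣP(Q1 2021)·Q(Q2 2021) = 3.43×152 + 11.96×113 + 10.38×37 + 8.63×16 = 521.36 + 1351.48 + 384.06 + 138.08 = 2394.98
Index = 3041.23 / 2394.98 × 100 = 126.9835

127.0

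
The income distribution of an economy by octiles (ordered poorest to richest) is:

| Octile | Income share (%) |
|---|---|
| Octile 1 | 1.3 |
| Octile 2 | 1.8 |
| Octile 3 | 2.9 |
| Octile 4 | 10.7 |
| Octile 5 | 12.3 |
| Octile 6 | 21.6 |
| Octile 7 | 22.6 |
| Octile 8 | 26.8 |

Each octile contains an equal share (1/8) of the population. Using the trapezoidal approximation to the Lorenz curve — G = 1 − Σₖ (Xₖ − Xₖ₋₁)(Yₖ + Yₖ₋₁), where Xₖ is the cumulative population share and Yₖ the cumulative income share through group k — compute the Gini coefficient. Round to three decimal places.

0.425

Cumulative income shares Yₖ: 0.0130, 0.0310, 0.0600, 0.1670, 0.2900, 0.5060, 0.7320, 1.0000
Σ (Xₖ−Xₖ₋₁)(Yₖ+Yₖ₋₁) = (1/8)(0.0130+0.0000) + (1/8)(0.0310+0.0130) + (1/8)(0.0600+0.0310) + (1/8)(0.1670+0.0600) + (1/8)(0.2900+0.1670) + (1/8)(0.5060+0.2900) + (1/8)(0.7320+0.5060) + (1/8)(1.0000+0.7320)
  = 0.0016 + 0.0055 + 0.0114 + 0.0284 + 0.0571 + 0.0995 + 0.1547 + 0.2165 = 0.5747
G = 1 − 0.5747 = 0.4253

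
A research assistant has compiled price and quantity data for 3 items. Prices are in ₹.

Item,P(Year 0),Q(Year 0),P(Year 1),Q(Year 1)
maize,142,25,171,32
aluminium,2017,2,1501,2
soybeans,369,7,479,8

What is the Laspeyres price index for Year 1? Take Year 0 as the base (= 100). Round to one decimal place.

Laspeyres price index uses base-period quantities as weights.
ΣP(Year 1)·Q(Year 0) = 171×25 + 1501×2 + 479×7 = 4275 + 3002 + 3353 = 10630
ΣP(Year 0)·Q(Year 0) = 142×25 + 2017×2 + 369×7 = 3550 + 4034 + 2583 = 10167
Index = 10630 / 10167 × 100 = 104.5539

104.6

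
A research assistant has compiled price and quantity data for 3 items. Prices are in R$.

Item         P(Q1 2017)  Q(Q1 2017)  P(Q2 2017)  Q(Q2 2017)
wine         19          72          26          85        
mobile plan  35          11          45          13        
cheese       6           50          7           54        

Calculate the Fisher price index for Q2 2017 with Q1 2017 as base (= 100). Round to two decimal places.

132.44

Laspeyres component (base-period weights):
ΣP(Q2 2017)Q(Q1 2017) = 26×72 + 45×11 + 7×50 = 1872 + 495 + 350 = 2717
ΣP(Q1 2017)Q(Q1 2017) = 19×72 + 35×11 + 6×50 = 1368 + 385 + 300 = 2053
L = 2717 / 2053 × 100 = 132.3429
Paasche component (current-period weights):
ΣP(Q2 2017)Q(Q2 2017) = 26×85 + 45×13 + 7×54 = 2210 + 585 + 378 = 3173
ΣP(Q1 2017)Q(Q2 2017) = 19×85 + 35×13 + 6×54 = 1615 + 455 + 324 = 2394
P = 3173 / 2394 × 100 = 132.5397
Fisher = √(L × P) = √(132.3429 × 132.5397) = 132.4413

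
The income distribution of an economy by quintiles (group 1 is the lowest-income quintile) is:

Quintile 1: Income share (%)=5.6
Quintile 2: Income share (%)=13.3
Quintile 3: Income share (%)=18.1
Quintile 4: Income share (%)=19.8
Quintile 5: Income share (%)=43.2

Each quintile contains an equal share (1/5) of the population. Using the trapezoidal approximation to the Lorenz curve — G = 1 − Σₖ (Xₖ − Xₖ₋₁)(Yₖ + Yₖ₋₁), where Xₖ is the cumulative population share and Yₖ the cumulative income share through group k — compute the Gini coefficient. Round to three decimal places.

Cumulative income shares Yₖ: 0.0560, 0.1890, 0.3700, 0.5680, 1.0000
Σ (Xₖ−Xₖ₋₁)(Yₖ+Yₖ₋₁) = (1/5)(0.0560+0.0000) + (1/5)(0.1890+0.0560) + (1/5)(0.3700+0.1890) + (1/5)(0.5680+0.3700) + (1/5)(1.0000+0.5680)
  = 0.0112 + 0.0490 + 0.1118 + 0.1876 + 0.3136 = 0.6732
G = 1 − 0.6732 = 0.3268

0.327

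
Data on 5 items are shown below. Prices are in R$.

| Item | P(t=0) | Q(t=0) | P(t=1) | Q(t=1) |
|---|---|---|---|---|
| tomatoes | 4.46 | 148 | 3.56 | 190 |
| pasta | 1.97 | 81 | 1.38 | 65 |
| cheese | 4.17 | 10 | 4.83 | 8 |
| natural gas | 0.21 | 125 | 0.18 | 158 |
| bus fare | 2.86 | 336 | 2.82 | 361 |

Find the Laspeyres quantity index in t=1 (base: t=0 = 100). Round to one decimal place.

Laspeyres quantity index uses base-period prices as weights.
ΣP(t=0)·Q(t=1) = 4.46×190 + 1.97×65 + 4.17×8 + 0.21×158 + 2.86×361 = 847.4 + 128.05 + 33.36 + 33.18 + 1032.46 = 2074.45
ΣP(t=0)·Q(t=0) = 4.46×148 + 1.97×81 + 4.17×10 + 0.21×125 + 2.86×336 = 660.08 + 159.57 + 41.7 + 26.25 + 960.96 = 1848.56
Index = 2074.45 / 1848.56 × 100 = 112.2198

112.2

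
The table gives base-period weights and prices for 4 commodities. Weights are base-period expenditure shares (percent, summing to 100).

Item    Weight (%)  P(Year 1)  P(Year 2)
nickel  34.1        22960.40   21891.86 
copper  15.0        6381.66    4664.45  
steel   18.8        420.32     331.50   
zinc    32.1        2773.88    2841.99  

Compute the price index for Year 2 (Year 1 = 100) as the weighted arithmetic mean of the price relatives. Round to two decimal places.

91.19

nickel: 34.1 × (21891.86/22960.40) = 34.1 × 0.953462 = 32.5130
copper: 15.0 × (4664.45/6381.66) = 15.0 × 0.730915 = 10.9637
steel: 18.8 × (331.50/420.32) = 18.8 × 0.788685 = 14.8273
zinc: 32.1 × (2841.99/2773.88) = 32.1 × 1.024554 = 32.8882
Index = Σ wᵢ·(p₁ᵢ/p₀ᵢ) = 32.5130 + 10.9637 + 14.8273 + 32.8882 = 91.1922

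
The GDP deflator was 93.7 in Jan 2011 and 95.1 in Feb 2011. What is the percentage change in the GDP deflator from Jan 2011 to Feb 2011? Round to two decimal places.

1.49%

Change = (95.1 − 93.7) / 93.7 × 100
       = 1.4 / 93.7 × 100 = 1.4941%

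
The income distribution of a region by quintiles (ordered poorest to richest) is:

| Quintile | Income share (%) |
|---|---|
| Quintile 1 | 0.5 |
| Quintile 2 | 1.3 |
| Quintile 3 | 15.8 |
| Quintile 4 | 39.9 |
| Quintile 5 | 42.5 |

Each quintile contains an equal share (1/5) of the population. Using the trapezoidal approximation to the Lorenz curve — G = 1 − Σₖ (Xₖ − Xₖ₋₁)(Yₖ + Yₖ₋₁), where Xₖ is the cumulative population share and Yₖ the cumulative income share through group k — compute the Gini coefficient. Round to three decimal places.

Cumulative income shares Yₖ: 0.0050, 0.0180, 0.1760, 0.5750, 1.0000
Σ (Xₖ−Xₖ₋₁)(Yₖ+Yₖ₋₁) = (1/5)(0.0050+0.0000) + (1/5)(0.0180+0.0050) + (1/5)(0.1760+0.0180) + (1/5)(0.5750+0.1760) + (1/5)(1.0000+0.5750)
  = 0.0010 + 0.0046 + 0.0388 + 0.1502 + 0.3150 = 0.5096
G = 1 − 0.5096 = 0.4904

0.490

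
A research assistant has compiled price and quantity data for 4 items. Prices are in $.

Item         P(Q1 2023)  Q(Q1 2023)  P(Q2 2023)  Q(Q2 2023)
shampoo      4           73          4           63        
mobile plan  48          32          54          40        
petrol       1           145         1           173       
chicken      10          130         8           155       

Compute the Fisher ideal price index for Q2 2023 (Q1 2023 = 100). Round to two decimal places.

Laspeyres component (base-period weights):
ΣP(Q2 2023)Q(Q1 2023) = 4×73 + 54×32 + 1×145 + 8×130 = 292 + 1728 + 145 + 1040 = 3205
ΣP(Q1 2023)Q(Q1 2023) = 4×73 + 48×32 + 1×145 + 10×130 = 292 + 1536 + 145 + 1300 = 3273
L = 3205 / 3273 × 100 = 97.9224
Paasche component (current-period weights):
ΣP(Q2 2023)Q(Q2 2023) = 4×63 + 54×40 + 1×173 + 8×155 = 252 + 2160 + 173 + 1240 = 3825
ΣP(Q1 2023)Q(Q2 2023) = 4×63 + 48×40 + 1×173 + 10×155 = 252 + 1920 + 173 + 1550 = 3895
P = 3825 / 3895 × 100 = 98.2028
Fisher = √(L × P) = √(97.9224 × 98.2028) = 98.0625

98.06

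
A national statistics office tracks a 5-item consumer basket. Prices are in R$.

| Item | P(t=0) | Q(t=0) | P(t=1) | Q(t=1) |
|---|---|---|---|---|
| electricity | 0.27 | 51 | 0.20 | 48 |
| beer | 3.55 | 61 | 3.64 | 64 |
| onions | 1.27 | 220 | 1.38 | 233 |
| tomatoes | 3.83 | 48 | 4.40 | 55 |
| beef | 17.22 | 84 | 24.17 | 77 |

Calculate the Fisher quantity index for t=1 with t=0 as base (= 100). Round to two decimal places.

Laspeyres component (base-period weights):
ΣP(t=0)Q(t=1) = 0.27×48 + 3.55×64 + 1.27×233 + 3.83×55 + 17.22×77 = 12.96 + 227.2 + 295.91 + 210.65 + 1325.94 = 2072.66
ΣP(t=0)Q(t=0) = 0.27×51 + 3.55×61 + 1.27×220 + 3.83×48 + 17.22×84 = 13.77 + 216.55 + 279.4 + 183.84 + 1446.48 = 2140.04
L = 2072.66 / 2140.04 × 100 = 96.8515
Paasche component (current-period weights):
ΣP(t=1)Q(t=1) = 0.20×48 + 3.64×64 + 1.38×233 + 4.40×55 + 24.17×77 = 9.6 + 232.96 + 321.54 + 242 + 1861.09 = 2667.19
ΣP(t=1)Q(t=0) = 0.20×51 + 3.64×61 + 1.38×220 + 4.40×48 + 24.17×84 = 10.2 + 222.04 + 303.6 + 211.2 + 2030.28 = 2777.32
P = 2667.19 / 2777.32 × 100 = 96.0347
Fisher = √(L × P) = √(96.8515 × 96.0347) = 96.4422

96.44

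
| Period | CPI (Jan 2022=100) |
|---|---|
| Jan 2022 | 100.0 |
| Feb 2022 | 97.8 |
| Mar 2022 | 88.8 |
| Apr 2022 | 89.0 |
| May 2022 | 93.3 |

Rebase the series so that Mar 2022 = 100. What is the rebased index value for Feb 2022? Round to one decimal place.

110.1

Rebased(Feb 2022) = 97.8 / 88.8 × 100 = 110.1351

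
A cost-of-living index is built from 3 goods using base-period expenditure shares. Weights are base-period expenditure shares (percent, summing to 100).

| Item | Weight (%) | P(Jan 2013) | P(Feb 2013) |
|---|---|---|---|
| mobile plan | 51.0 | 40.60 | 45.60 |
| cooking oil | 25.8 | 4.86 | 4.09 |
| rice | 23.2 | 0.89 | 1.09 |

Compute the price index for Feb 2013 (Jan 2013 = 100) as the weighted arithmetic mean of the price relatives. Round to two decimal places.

107.41

mobile plan: 51.0 × (45.60/40.60) = 51.0 × 1.123153 = 57.2808
cooking oil: 25.8 × (4.09/4.86) = 25.8 × 0.841564 = 21.7123
rice: 23.2 × (1.09/0.89) = 23.2 × 1.224719 = 28.4135
Index = Σ wᵢ·(p₁ᵢ/p₀ᵢ) = 57.2808 + 21.7123 + 28.4135 = 107.4066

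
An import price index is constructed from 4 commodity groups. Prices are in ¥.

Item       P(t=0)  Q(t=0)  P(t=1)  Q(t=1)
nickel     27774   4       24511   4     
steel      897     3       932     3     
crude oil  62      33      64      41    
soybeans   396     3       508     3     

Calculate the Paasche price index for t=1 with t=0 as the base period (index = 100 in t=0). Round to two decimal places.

Paasche price index uses current-period quantities as weights.
ΣP(t=1)·Q(t=1) = 24511×4 + 932×3 + 64×41 + 508×3 = 98044 + 2796 + 2624 + 1524 = 104988
ΣP(t=0)·Q(t=1) = 27774×4 + 897×3 + 62×41 + 396×3 = 111096 + 2691 + 2542 + 1188 = 117517
Index = 104988 / 117517 × 100 = 89.3386

89.34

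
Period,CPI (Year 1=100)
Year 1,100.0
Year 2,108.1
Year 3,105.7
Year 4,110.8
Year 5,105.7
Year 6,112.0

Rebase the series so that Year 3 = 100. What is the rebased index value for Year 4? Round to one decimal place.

104.8

Rebased(Year 4) = 110.8 / 105.7 × 100 = 104.8250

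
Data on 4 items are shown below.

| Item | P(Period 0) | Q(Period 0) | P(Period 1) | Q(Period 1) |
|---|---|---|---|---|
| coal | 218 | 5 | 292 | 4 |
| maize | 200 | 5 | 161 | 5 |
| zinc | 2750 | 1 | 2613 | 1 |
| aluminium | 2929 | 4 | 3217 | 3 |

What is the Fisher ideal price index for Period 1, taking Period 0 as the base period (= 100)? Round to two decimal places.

Laspeyres component (base-period weights):
ΣP(Period 1)Q(Period 0) = 292×5 + 161×5 + 2613×1 + 3217×4 = 1460 + 805 + 2613 + 12868 = 17746
ΣP(Period 0)Q(Period 0) = 218×5 + 200×5 + 2750×1 + 2929×4 = 1090 + 1000 + 2750 + 11716 = 16556
L = 17746 / 16556 × 100 = 107.1877
Paasche component (current-period weights):
ΣP(Period 1)Q(Period 1) = 292×4 + 161×5 + 2613×1 + 3217×3 = 1168 + 805 + 2613 + 9651 = 14237
ΣP(Period 0)Q(Period 1) = 218×4 + 200×5 + 2750×1 + 2929×3 = 872 + 1000 + 2750 + 8787 = 13409
P = 14237 / 13409 × 100 = 106.1750
Fisher = √(L × P) = √(107.1877 × 106.1750) = 106.6801

106.68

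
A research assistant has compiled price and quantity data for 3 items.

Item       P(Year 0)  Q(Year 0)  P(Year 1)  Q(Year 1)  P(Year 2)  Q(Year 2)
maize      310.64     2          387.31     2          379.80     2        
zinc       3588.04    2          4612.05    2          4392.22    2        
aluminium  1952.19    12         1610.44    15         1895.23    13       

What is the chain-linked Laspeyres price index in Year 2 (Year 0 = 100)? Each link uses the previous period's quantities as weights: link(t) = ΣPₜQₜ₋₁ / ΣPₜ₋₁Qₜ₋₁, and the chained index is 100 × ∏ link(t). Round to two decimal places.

104.41

Link Year 0→Year 1:
ΣP(Year 1)Q(Year 0) = 387.31×2 + 4612.05×2 + 1610.44×12 = 774.62 + 9224.1 + 19325.28 = 29324
ΣP(Year 0)Q(Year 0) = 310.64×2 + 3588.04×2 + 1952.19×12 = 621.28 + 7176.08 + 23426.28 = 31223.64
link = 29324/31223.64 = 0.939160
Link Year 1→Year 2:
ΣP(Year 2)Q(Year 1) = 379.80×2 + 4392.22×2 + 1895.23×15 = 759.6 + 8784.44 + 28428.45 = 37972.49
ΣP(Year 1)Q(Year 1) = 387.31×2 + 4612.05×2 + 1610.44×15 = 774.62 + 9224.1 + 24156.6 = 34155.32
link = 37972.49/34155.32 = 1.111759
Chained index = 100 × 0.939160 × 1.111759 = 104.4120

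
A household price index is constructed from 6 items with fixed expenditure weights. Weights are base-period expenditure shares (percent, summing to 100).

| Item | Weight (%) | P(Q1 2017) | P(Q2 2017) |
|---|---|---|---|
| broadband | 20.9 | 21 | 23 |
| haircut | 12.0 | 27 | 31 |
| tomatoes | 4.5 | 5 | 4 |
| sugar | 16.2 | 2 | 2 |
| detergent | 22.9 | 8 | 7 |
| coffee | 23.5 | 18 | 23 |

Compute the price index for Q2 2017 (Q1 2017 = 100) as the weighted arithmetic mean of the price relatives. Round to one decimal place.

106.5

broadband: 20.9 × (23/21) = 20.9 × 1.095238 = 22.8905
haircut: 12.0 × (31/27) = 12.0 × 1.148148 = 13.7778
tomatoes: 4.5 × (4/5) = 4.5 × 0.800000 = 3.6000
sugar: 16.2 × (2/2) = 16.2 × 1.000000 = 16.2000
detergent: 22.9 × (7/8) = 22.9 × 0.875000 = 20.0375
coffee: 23.5 × (23/18) = 23.5 × 1.277778 = 30.0278
Index = Σ wᵢ·(p₁ᵢ/p₀ᵢ) = 22.8905 + 13.7778 + 3.6000 + 16.2000 + 20.0375 + 30.0278 = 106.5335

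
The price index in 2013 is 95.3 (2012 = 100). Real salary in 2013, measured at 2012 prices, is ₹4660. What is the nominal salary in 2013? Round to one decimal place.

4441.0

Nominal = Real × (Index/100) = 4660 × (95.3/100)
        = 4660 × 0.953 = 4440.9800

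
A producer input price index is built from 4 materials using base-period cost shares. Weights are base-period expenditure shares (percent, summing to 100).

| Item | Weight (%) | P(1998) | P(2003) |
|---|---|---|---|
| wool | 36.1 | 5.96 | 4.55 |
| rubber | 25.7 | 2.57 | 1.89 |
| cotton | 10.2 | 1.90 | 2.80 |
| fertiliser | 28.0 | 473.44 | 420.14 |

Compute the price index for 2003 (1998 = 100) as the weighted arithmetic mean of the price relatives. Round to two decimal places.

wool: 36.1 × (4.55/5.96) = 36.1 × 0.763423 = 27.5596
rubber: 25.7 × (1.89/2.57) = 25.7 × 0.735409 = 18.9000
cotton: 10.2 × (2.80/1.90) = 10.2 × 1.473684 = 15.0316
fertiliser: 28.0 × (420.14/473.44) = 28.0 × 0.887420 = 24.8478
Index = Σ wᵢ·(p₁ᵢ/p₀ᵢ) = 27.5596 + 18.9000 + 15.0316 + 24.8478 = 86.3389

86.34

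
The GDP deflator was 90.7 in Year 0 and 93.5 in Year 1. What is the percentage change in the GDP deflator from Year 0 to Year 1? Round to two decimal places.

3.09%

Change = (93.5 − 90.7) / 90.7 × 100
       = 2.8 / 90.7 × 100 = 3.0871%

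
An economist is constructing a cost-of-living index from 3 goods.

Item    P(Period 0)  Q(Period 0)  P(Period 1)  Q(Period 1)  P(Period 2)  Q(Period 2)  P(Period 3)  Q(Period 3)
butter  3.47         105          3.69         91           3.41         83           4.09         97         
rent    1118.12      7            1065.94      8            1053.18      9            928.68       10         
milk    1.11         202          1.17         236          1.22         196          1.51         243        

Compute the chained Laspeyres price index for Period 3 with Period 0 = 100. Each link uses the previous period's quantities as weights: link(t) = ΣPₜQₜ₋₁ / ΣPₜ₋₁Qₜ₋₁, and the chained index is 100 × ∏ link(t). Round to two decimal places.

85.31

Link Period 0→Period 1:
ΣP(Period 1)Q(Period 0) = 3.69×105 + 1065.94×7 + 1.17×202 = 387.45 + 7461.58 + 236.34 = 8085.37
ΣP(Period 0)Q(Period 0) = 3.47×105 + 1118.12×7 + 1.11×202 = 364.35 + 7826.84 + 224.22 = 8415.41
link = 8085.37/8415.41 = 0.960781
Link Period 1→Period 2:
ΣP(Period 2)Q(Period 1) = 3.41×91 + 1053.18×8 + 1.22×236 = 310.31 + 8425.44 + 287.92 = 9023.67
ΣP(Period 1)Q(Period 1) = 3.69×91 + 1065.94×8 + 1.17×236 = 335.79 + 8527.52 + 276.12 = 9139.43
link = 9023.67/9139.43 = 0.987334
Link Period 2→Period 3:
ΣP(Period 3)Q(Period 2) = 4.09×83 + 928.68×9 + 1.51×196 = 339.47 + 8358.12 + 295.96 = 8993.55
ΣP(Period 2)Q(Period 2) = 3.41×83 + 1053.18×9 + 1.22×196 = 283.03 + 9478.62 + 239.12 = 10000.77
link = 8993.55/10000.77 = 0.899286
Chained index = 100 × 0.960781 × 0.987334 × 0.899286 = 85.3073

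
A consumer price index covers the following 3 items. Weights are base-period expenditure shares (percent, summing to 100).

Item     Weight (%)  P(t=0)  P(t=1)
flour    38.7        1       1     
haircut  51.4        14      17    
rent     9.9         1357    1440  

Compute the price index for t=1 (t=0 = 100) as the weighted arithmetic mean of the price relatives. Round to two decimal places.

111.62

flour: 38.7 × (1/1) = 38.7 × 1.000000 = 38.7000
haircut: 51.4 × (17/14) = 51.4 × 1.214286 = 62.4143
rent: 9.9 × (1440/1357) = 9.9 × 1.061164 = 10.5055
Index = Σ wᵢ·(p₁ᵢ/p₀ᵢ) = 38.7000 + 62.4143 + 10.5055 = 111.6198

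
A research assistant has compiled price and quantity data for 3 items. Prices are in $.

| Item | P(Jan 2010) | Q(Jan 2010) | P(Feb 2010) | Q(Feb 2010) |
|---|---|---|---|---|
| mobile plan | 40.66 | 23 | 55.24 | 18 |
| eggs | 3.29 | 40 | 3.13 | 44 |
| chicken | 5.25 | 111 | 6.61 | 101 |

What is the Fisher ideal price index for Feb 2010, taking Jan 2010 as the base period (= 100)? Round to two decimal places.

128.50

Laspeyres component (base-period weights):
ΣP(Feb 2010)Q(Jan 2010) = 55.24×23 + 3.13×40 + 6.61×111 = 1270.52 + 125.2 + 733.71 = 2129.43
ΣP(Jan 2010)Q(Jan 2010) = 40.66×23 + 3.29×40 + 5.25×111 = 935.18 + 131.6 + 582.75 = 1649.53
L = 2129.43 / 1649.53 × 100 = 129.0931
Paasche component (current-period weights):
ΣP(Feb 2010)Q(Feb 2010) = 55.24×18 + 3.13×44 + 6.61×101 = 994.32 + 137.72 + 667.61 = 1799.65
ΣP(Jan 2010)Q(Feb 2010) = 40.66×18 + 3.29×44 + 5.25×101 = 731.88 + 144.76 + 530.25 = 1406.89
P = 1799.65 / 1406.89 × 100 = 127.9169
Fisher = √(L × P) = √(129.0931 × 127.9169) = 128.5037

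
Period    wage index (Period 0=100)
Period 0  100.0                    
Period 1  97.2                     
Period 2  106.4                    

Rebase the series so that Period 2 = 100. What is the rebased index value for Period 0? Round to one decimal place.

94.0

Rebased(Period 0) = 100.0 / 106.4 × 100 = 93.9850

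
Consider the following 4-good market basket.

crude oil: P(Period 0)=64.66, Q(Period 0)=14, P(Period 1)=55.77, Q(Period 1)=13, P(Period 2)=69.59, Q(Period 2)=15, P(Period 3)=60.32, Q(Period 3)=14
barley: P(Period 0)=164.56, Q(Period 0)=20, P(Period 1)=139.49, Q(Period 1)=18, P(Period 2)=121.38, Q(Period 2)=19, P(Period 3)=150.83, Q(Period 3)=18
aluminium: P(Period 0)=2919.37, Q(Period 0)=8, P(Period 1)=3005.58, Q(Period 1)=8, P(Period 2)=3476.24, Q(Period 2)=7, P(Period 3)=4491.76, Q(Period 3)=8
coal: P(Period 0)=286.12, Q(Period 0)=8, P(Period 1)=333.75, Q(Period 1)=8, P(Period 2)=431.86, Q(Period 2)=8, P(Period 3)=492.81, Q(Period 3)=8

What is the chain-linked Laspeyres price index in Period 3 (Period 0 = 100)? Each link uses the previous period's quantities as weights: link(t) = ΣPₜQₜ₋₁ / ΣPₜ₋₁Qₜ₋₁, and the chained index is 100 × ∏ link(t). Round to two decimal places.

146.38

Link Period 0→Period 1:
ΣP(Period 1)Q(Period 0) = 55.77×14 + 139.49×20 + 3005.58×8 + 333.75×8 = 780.78 + 2789.8 + 24044.64 + 2670 = 30285.22
ΣP(Period 0)Q(Period 0) = 64.66×14 + 164.56×20 + 2919.37×8 + 286.12×8 = 905.24 + 3291.2 + 23354.96 + 2288.96 = 29840.36
link = 30285.22/29840.36 = 1.014908
Link Period 1→Period 2:
ΣP(Period 2)Q(Period 1) = 69.59×13 + 121.38×18 + 3476.24×8 + 431.86×8 = 904.67 + 2184.84 + 27809.92 + 3454.88 = 34354.31
ΣP(Period 1)Q(Period 1) = 55.77×13 + 139.49×18 + 3005.58×8 + 333.75×8 = 725.01 + 2510.82 + 24044.64 + 2670 = 29950.47
link = 34354.31/29950.47 = 1.147037
Link Period 2→Period 3:
ΣP(Period 3)Q(Period 2) = 60.32×15 + 150.83×19 + 4491.76×7 + 492.81×8 = 904.8 + 2865.77 + 31442.32 + 3942.48 = 39155.37
ΣP(Period 2)Q(Period 2) = 69.59×15 + 121.38×19 + 3476.24×7 + 431.86×8 = 1043.85 + 2306.22 + 24333.68 + 3454.88 = 31138.63
link = 39155.37/31138.63 = 1.257453
Chained index = 100 × 1.014908 × 1.147037 × 1.257453 = 146.3848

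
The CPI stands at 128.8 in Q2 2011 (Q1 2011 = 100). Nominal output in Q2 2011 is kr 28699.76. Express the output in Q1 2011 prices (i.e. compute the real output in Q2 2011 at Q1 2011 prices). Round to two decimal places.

Real = Nominal ÷ (Index/100) = 28699.76 ÷ (128.8/100)
     = 28699.76 ÷ 1.288 = 22282.4224

22282.42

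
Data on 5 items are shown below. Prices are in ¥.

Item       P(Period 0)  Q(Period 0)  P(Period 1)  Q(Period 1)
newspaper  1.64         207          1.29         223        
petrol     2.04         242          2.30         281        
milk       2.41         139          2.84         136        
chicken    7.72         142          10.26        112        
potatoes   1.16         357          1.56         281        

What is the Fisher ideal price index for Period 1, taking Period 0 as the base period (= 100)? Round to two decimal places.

Laspeyres component (base-period weights):
ΣP(Period 1)Q(Period 0) = 1.29×207 + 2.30×242 + 2.84×139 + 10.26×142 + 1.56×357 = 267.03 + 556.6 + 394.76 + 1456.92 + 556.92 = 3232.23
ΣP(Period 0)Q(Period 0) = 1.64×207 + 2.04×242 + 2.41×139 + 7.72×142 + 1.16×357 = 339.48 + 493.68 + 334.99 + 1096.24 + 414.12 = 2678.51
L = 3232.23 / 2678.51 × 100 = 120.6727
Paasche component (current-period weights):
ΣP(Period 1)Q(Period 1) = 1.29×223 + 2.30×281 + 2.84×136 + 10.26×112 + 1.56×281 = 287.67 + 646.3 + 386.24 + 1149.12 + 438.36 = 2907.69
ΣP(Period 0)Q(Period 1) = 1.64×223 + 2.04×281 + 2.41×136 + 7.72×112 + 1.16×281 = 365.72 + 573.24 + 327.76 + 864.64 + 325.96 = 2457.32
P = 2907.69 / 2457.32 × 100 = 118.3277
Fisher = √(L × P) = √(120.6727 × 118.3277) = 119.4944

119.49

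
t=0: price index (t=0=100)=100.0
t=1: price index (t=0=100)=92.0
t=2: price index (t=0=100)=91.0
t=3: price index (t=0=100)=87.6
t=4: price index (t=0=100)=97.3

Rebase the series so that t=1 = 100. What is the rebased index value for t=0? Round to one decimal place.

Rebased(t=0) = 100.0 / 92.0 × 100 = 108.6957

108.7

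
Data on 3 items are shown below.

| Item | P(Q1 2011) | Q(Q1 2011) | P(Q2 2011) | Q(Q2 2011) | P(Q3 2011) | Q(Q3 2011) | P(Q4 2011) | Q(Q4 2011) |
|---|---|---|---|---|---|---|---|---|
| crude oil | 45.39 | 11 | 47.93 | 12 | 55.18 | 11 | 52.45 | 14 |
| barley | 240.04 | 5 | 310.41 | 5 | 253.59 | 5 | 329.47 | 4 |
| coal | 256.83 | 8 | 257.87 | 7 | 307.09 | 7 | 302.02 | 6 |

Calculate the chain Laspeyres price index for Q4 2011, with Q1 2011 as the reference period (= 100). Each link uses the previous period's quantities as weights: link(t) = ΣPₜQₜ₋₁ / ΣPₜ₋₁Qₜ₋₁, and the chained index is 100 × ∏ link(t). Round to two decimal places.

123.40

Link Q1 2011→Q2 2011:
ΣP(Q2 2011)Q(Q1 2011) = 47.93×11 + 310.41×5 + 257.87×8 = 527.23 + 1552.05 + 2062.96 = 4142.24
ΣP(Q1 2011)Q(Q1 2011) = 45.39×11 + 240.04×5 + 256.83×8 = 499.29 + 1200.2 + 2054.64 = 3754.13
link = 4142.24/3754.13 = 1.103382
Link Q2 2011→Q3 2011:
ΣP(Q3 2011)Q(Q2 2011) = 55.18×12 + 253.59×5 + 307.09×7 = 662.16 + 1267.95 + 2149.63 = 4079.74
ΣP(Q2 2011)Q(Q2 2011) = 47.93×12 + 310.41×5 + 257.87×7 = 575.16 + 1552.05 + 1805.09 = 3932.3
link = 4079.74/3932.3 = 1.037495
Link Q3 2011→Q4 2011:
ΣP(Q4 2011)Q(Q3 2011) = 52.45×11 + 329.47×5 + 302.02×7 = 576.95 + 1647.35 + 2114.14 = 4338.44
ΣP(Q3 2011)Q(Q3 2011) = 55.18×11 + 253.59×5 + 307.09×7 = 606.98 + 1267.95 + 2149.63 = 4024.56
link = 4338.44/4024.56 = 1.077991
Chained index = 100 × 1.103382 × 1.037495 × 1.077991 = 123.4034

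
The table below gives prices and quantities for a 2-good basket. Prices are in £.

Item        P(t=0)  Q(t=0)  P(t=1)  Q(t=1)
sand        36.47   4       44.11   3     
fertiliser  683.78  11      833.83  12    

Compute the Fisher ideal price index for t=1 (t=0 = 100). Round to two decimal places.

121.93

Laspeyres component (base-period weights):
ΣP(t=1)Q(t=0) = 44.11×4 + 833.83×11 = 176.44 + 9172.13 = 9348.57
ΣP(t=0)Q(t=0) = 36.47×4 + 683.78×11 = 145.88 + 7521.58 = 7667.46
L = 9348.57 / 7667.46 × 100 = 121.9253
Paasche component (current-period weights):
ΣP(t=1)Q(t=1) = 44.11×3 + 833.83×12 = 132.33 + 10005.96 = 10138.29
ΣP(t=0)Q(t=1) = 36.47×3 + 683.78×12 = 109.41 + 8205.36 = 8314.77
P = 10138.29 / 8314.77 × 100 = 121.9311
Fisher = √(L × P) = √(121.9253 × 121.9311) = 121.9282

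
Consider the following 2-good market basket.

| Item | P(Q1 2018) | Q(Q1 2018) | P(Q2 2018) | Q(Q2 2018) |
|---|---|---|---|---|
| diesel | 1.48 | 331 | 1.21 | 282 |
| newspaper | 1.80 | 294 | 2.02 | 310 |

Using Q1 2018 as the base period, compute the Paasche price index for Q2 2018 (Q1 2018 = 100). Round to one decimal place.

99.2

Paasche price index uses current-period quantities as weights.
ΣP(Q2 2018)·Q(Q2 2018) = 1.21×282 + 2.02×310 = 341.22 + 626.2 = 967.42
ΣP(Q1 2018)·Q(Q2 2018) = 1.48×282 + 1.80×310 = 417.36 + 558 = 975.36
Index = 967.42 / 975.36 × 100 = 99.1859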